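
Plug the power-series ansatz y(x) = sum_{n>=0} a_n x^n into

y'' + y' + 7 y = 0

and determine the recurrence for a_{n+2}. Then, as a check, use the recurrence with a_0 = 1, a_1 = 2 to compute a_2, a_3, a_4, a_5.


Substitute y = sum_n a_n x^n.
y''(x) has coefficient (n+2)(n+1) a_{n+2} at x^n;
y'(x) has coefficient (n+1) a_{n+1} at x^n;
7 y(x) has coefficient 7 a_n at x^n.
Matching x^n: (n+2)(n+1) a_{n+2} + (n+1) a_{n+1} + 7 a_n = 0.
Thus a_{n+2} = [-(n+1) a_{n+1} - 7 a_n] / ((n+1)(n+2)).

Check with a_0 = 1, a_1 = 2 (apply the recurrence for n = 0, 1, 2, 3): a_0 = 1, a_1 = 2, a_2 = -9/2, a_3 = -5/6, a_4 = 17/6, a_5 = -11/40.

a_(n+2) = [-(n+1) a_(n+1) - 7 a_n] / ((n+1)(n+2)); check: a_0 = 1, a_1 = 2, a_2 = -9/2, a_3 = -5/6, a_4 = 17/6, a_5 = -11/40


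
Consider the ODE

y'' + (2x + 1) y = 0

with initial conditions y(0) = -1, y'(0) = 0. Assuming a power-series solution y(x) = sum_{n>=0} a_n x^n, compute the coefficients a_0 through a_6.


Ansatz: y(x) = sum_{n>=0} a_n x^n, so y'(x) = sum_{n>=1} n a_n x^(n-1) and y''(x) = sum_{n>=2} n(n-1) a_n x^(n-2).
Substitute into P(x) y'' + Q(x) y' + R(x) y = 0 with P(x) = 1, Q(x) = 0, R(x) = 2x + 1, and match powers of x.
Initial conditions: a_0 = -1, a_1 = 0.
Setting the coefficient of each power of x to zero and solving order by order (substituting the coefficients already found):
  x^0: 2 a_2 + a_0 = 0  ->  2 a_2 = -a_0 = 1  ->  a_2 = 1/2
  x^1: 6 a_3 + a_1 + 2 a_0 = 0  ->  6 a_3 = -a_1 - 2 a_0 = 2  ->  a_3 = 1/3
  x^2: 12 a_4 + a_2 + 2 a_1 = 0  ->  12 a_4 = -a_2 - 2 a_1 = -1/2  ->  a_4 = -1/24
  x^3: 20 a_5 + a_3 + 2 a_2 = 0  ->  20 a_5 = -a_3 - 2 a_2 = -4/3  ->  a_5 = -1/15
  x^4: 30 a_6 + a_4 + 2 a_3 = 0  ->  30 a_6 = -a_4 - 2 a_3 = -5/8  ->  a_6 = -1/48
Truncated series: y(x) = -1 + (1/2) x^2 + (1/3) x^3 - (1/24) x^4 - (1/15) x^5 - (1/48) x^6 + O(x^7).

a_0 = -1; a_1 = 0; a_2 = 1/2; a_3 = 1/3; a_4 = -1/24; a_5 = -1/15; a_6 = -1/48


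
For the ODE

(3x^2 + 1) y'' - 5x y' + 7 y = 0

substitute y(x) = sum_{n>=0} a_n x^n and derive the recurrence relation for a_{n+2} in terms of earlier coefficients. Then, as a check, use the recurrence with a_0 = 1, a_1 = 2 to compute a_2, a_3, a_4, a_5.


Substitute y = sum_n a_n x^n.
(1 + 3 x^2) y'' contributes (n+2)(n+1) a_{n+2} + 3 n(n-1) a_n at x^n.
-5 x y'(x) contributes -5 n a_n at x^n.
7 y(x) contributes 7 a_n at x^n.
Matching x^n: (n+2)(n+1) a_{n+2} + (3 n(n-1) - 5 n + 7) a_n = 0.
Thus a_{n+2} = (-3 n(n-1) + 5 n - 7) / ((n+1)(n+2)) * a_n.

Check with a_0 = 1, a_1 = 2 (apply the recurrence for n = 0, 1, 2, 3): a_0 = 1, a_1 = 2, a_2 = -7/2, a_3 = -2/3, a_4 = 7/8, a_5 = 1/3.

a_(n+2) = (-3 n(n-1) + 5 n - 7) / ((n+1)(n+2)) * a_n; check: a_0 = 1, a_1 = 2, a_2 = -7/2, a_3 = -2/3, a_4 = 7/8, a_5 = 1/3


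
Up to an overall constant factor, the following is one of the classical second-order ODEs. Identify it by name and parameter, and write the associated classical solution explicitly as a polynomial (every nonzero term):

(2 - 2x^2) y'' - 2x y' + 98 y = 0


All three coefficients share the factor 2; dividing through by 2 gives  (1 - x^2) y'' - x y' + 49 y = 0.
This matches the Chebyshev equation (1 - x^2) y'' - x y' + n^2 y = 0 (note the -x y' term, not -2x y') with n^2 = 49, so n = 7; the polynomial solution is T_7(x).
With y = sum_k a_k x^k, matching x^k gives (k+2)(k+1) a_{k+2} = (k^2 - n^2) a_k = (k - 7)(k + 7) a_k. The right side vanishes at k = 7, so the series with the parity of 7 terminates at degree 7.
Standard normalization: leading coefficient of T_n is 2^(n-1), so a_7 = 2^6 = 64. Work downward with a_k = (k+1)(k+2) a_{k+2} / ((k - 7)(k + 7)):
  a_5 = (6)(7)(64) / ((5 - 7)(5 + 7)) = 2688/(-24) = -112
  a_3 = (4)(5)(-112) / ((3 - 7)(3 + 7)) = -2240/(-40) = 56
  a_1 = (2)(3)(56) / ((1 - 7)(1 + 7)) = 336/(-48) = -7
Hence T_7(x) = 64 x^7 - 112 x^5 + 56 x^3 - 7 x.

T_7(x); series = 64 x^7 - 112 x^5 + 56 x^3 - 7 x


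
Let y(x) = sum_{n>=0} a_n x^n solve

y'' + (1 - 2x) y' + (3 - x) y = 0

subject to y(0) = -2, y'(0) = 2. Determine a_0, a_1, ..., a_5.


Ansatz: y(x) = sum_{n>=0} a_n x^n, so y'(x) = sum_{n>=1} n a_n x^(n-1) and y''(x) = sum_{n>=2} n(n-1) a_n x^(n-2).
Substitute into P(x) y'' + Q(x) y' + R(x) y = 0 with P(x) = 1, Q(x) = 1 - 2x, R(x) = 3 - x, and match powers of x.
Initial conditions: a_0 = -2, a_1 = 2.
Setting the coefficient of each power of x to zero and solving order by order (substituting the coefficients already found):
  x^0: 2 a_2 + a_1 + 3 a_0 = 0  ->  2 a_2 = -a_1 - 3 a_0 = 4  ->  a_2 = 2
  x^1: 6 a_3 + 2 a_2 + a_1 - a_0 = 0  ->  6 a_3 = -2 a_2 - a_1 + a_0 = -8  ->  a_3 = -4/3
  x^2: 12 a_4 + 3 a_3 - a_2 - a_1 = 0  ->  12 a_4 = -3 a_3 + a_2 + a_1 = 8  ->  a_4 = 2/3
  x^3: 20 a_5 + 4 a_4 - 3 a_3 - a_2 = 0  ->  20 a_5 = -4 a_4 + 3 a_3 + a_2 = -14/3  ->  a_5 = -7/30
Truncated series: y(x) = -2 + 2 x + 2 x^2 - (4/3) x^3 + (2/3) x^4 - (7/30) x^5 + O(x^6).

a_0 = -2; a_1 = 2; a_2 = 2; a_3 = -4/3; a_4 = 2/3; a_5 = -7/30


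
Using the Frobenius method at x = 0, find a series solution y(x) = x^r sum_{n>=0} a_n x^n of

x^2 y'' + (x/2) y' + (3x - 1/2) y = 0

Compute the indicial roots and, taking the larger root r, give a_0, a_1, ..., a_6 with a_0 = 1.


Write in Frobenius form y'' + (p(x)/x) y' + (q(x)/x^2) y = 0:
  p(x) = 1/2,  q(x) = 3x - 1/2.
Indicial equation: r(r-1) + (1/2) r + (-1/2) = 0 -> roots r_1 = 1, r_2 = -1/2.
Take r = r_1 = 1. Let y(x) = x^r sum_{n>=0} a_n x^n with a_0 = 1.
Substitute y = x^r sum a_n x^n and match x^{r+n}. The recurrence is
  D(n) a_n + 3 a_{n-1} = 0,  where D(n) = (r+n)(r+n-1) + (1/2)(r+n) + (-1/2).
  a_n = -3 / D(n) * a_{n-1}.
Since the indicial polynomial factors as (r - r_1)(r - r_2), D(n) = (r_1 + n - r_1)(r_1 + n - r_2) = n(n + 3/2).
Evaluating step by step (a_0 = 1):
  n = 1: D(1) = 1(1 + 3/2) = 5/2; numerator = -3(1) = -3; a_1 = (-3)/(5/2) = -6/5
  n = 2: D(2) = 2(2 + 3/2) = 7; numerator = -3(-6/5) = 18/5; a_2 = (18/5)/(7) = 18/35
  n = 3: D(3) = 3(3 + 3/2) = 27/2; numerator = -3(18/35) = -54/35; a_3 = (-54/35)/(27/2) = -4/35
  n = 4: D(4) = 4(4 + 3/2) = 22; numerator = -3(-4/35) = 12/35; a_4 = (12/35)/(22) = 6/385
  n = 5: D(5) = 5(5 + 3/2) = 65/2; numerator = -3(6/385) = -18/385; a_5 = (-18/385)/(65/2) = -36/25025
  n = 6: D(6) = 6(6 + 3/2) = 45; numerator = -3(-36/25025) = 108/25025; a_6 = (108/25025)/(45) = 12/125125

r = 1; a_0 = 1; a_1 = -6/5; a_2 = 18/35; a_3 = -4/35; a_4 = 6/385; a_5 = -36/25025; a_6 = 12/125125


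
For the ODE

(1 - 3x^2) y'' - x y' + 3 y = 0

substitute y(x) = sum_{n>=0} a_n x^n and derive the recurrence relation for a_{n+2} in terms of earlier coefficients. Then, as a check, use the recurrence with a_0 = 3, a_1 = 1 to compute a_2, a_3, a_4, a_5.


Substitute y = sum_n a_n x^n.
(1 - 3 x^2) y'' contributes (n+2)(n+1) a_{n+2} - 3 n(n-1) a_n at x^n.
-x y'(x) contributes -n a_n at x^n.
3 y(x) contributes 3 a_n at x^n.
Matching x^n: (n+2)(n+1) a_{n+2} + (-3 n(n-1) - n + 3) a_n = 0.
Thus a_{n+2} = (3 n(n-1) + n - 3) / ((n+1)(n+2)) * a_n.

Check with a_0 = 3, a_1 = 1 (apply the recurrence for n = 0, 1, 2, 3): a_0 = 3, a_1 = 1, a_2 = -9/2, a_3 = -1/3, a_4 = -15/8, a_5 = -3/10.

a_(n+2) = (3 n(n-1) + n - 3) / ((n+1)(n+2)) * a_n; check: a_0 = 3, a_1 = 1, a_2 = -9/2, a_3 = -1/3, a_4 = -15/8, a_5 = -3/10


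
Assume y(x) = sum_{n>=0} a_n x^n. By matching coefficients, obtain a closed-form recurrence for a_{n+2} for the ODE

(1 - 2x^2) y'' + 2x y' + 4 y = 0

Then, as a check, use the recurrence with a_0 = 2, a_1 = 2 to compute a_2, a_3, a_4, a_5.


Substitute y = sum_n a_n x^n.
(1 - 2 x^2) y'' contributes (n+2)(n+1) a_{n+2} - 2 n(n-1) a_n at x^n.
2 x y'(x) contributes 2 n a_n at x^n.
4 y(x) contributes 4 a_n at x^n.
Matching x^n: (n+2)(n+1) a_{n+2} + (-2 n(n-1) + 2 n + 4) a_n = 0.
Thus a_{n+2} = (2 n(n-1) - 2 n - 4) / ((n+1)(n+2)) * a_n.

Check with a_0 = 2, a_1 = 2 (apply the recurrence for n = 0, 1, 2, 3): a_0 = 2, a_1 = 2, a_2 = -4, a_3 = -2, a_4 = 4/3, a_5 = -1/5.

a_(n+2) = (2 n(n-1) - 2 n - 4) / ((n+1)(n+2)) * a_n; check: a_0 = 2, a_1 = 2, a_2 = -4, a_3 = -2, a_4 = 4/3, a_5 = -1/5


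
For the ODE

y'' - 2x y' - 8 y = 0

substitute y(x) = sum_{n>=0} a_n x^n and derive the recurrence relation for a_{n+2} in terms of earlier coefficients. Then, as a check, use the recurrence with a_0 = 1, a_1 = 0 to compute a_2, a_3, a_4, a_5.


Substitute y = sum_n a_n x^n.
y''(x) has coefficient (n+2)(n+1) a_{n+2} at x^n;
-2 x y'(x) has coefficient -2 n a_n at x^n (shift);
-8 y(x) has coefficient -8 a_n at x^n.
Matching x^n: (n+2)(n+1) a_{n+2} + (-2n - 8) a_n = 0.
Thus a_{n+2} = (2n + 8) / ((n+1)(n+2)) * a_n.

Check with a_0 = 1, a_1 = 0 (apply the recurrence for n = 0, 1, 2, 3): a_0 = 1, a_1 = 0, a_2 = 4, a_3 = 0, a_4 = 4, a_5 = 0.

a_(n+2) = (2n + 8) / ((n+1)(n+2)) * a_n; check: a_0 = 1, a_1 = 0, a_2 = 4, a_3 = 0, a_4 = 4, a_5 = 0


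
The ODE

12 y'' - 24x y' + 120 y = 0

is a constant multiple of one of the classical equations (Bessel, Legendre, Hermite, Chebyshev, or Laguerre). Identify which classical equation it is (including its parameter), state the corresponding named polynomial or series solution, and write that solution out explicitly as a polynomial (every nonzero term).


All three coefficients share the factor 12; dividing through by 12 gives  y'' - 2x y' + 10 y = 0.
This matches the Hermite equation y'' - 2x y' + 2n y = 0 with 2n = 10, so n = 5; the polynomial solution is H_5(x).
With y = sum_k a_k x^k, matching x^k gives (k+2)(k+1) a_{k+2} = 2(k - n) a_k = 2(k - 5) a_k. The right side vanishes at k = 5, so the series with the parity of 5 terminates at degree 5.
Standard normalization: leading coefficient of H_n is 2^n, so a_5 = 2^5 = 32. Work downward with a_k = (k+1)(k+2) a_{k+2} / (2(k - n)):
  a_3 = (4)(5)(32) / (2(3 - 5)) = 640/(-4) = -160
  a_1 = (2)(3)(-160) / (2(1 - 5)) = -960/(-8) = 120
Hence H_5(x) = 32 x^5 - 160 x^3 + 120 x.

H_5(x); series = 32 x^5 - 160 x^3 + 120 x


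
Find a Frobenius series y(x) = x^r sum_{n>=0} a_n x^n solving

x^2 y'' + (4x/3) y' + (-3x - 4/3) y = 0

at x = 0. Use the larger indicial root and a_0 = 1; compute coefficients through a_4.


Write in Frobenius form y'' + (p(x)/x) y' + (q(x)/x^2) y = 0:
  p(x) = 4/3,  q(x) = -3x - 4/3.
Indicial equation: r(r-1) + (4/3) r + (-4/3) = 0 -> roots r_1 = 1, r_2 = -4/3.
Take r = r_1 = 1. Let y(x) = x^r sum_{n>=0} a_n x^n with a_0 = 1.
Substitute y = x^r sum a_n x^n and match x^{r+n}. The recurrence is
  D(n) a_n - 3 a_{n-1} = 0,  where D(n) = (r+n)(r+n-1) + (4/3)(r+n) + (-4/3).
  a_n = 3 / D(n) * a_{n-1}.
Since the indicial polynomial factors as (r - r_1)(r - r_2), D(n) = (r_1 + n - r_1)(r_1 + n - r_2) = n(n + 7/3).
Evaluating step by step (a_0 = 1):
  n = 1: D(1) = 1(1 + 7/3) = 10/3; numerator = 3(1) = 3; a_1 = (3)/(10/3) = 9/10
  n = 2: D(2) = 2(2 + 7/3) = 26/3; numerator = 3(9/10) = 27/10; a_2 = (27/10)/(26/3) = 81/260
  n = 3: D(3) = 3(3 + 7/3) = 16; numerator = 3(81/260) = 243/260; a_3 = (243/260)/(16) = 243/4160
  n = 4: D(4) = 4(4 + 7/3) = 76/3; numerator = 3(243/4160) = 729/4160; a_4 = (729/4160)/(76/3) = 2187/316160

r = 1; a_0 = 1; a_1 = 9/10; a_2 = 81/260; a_3 = 243/4160; a_4 = 2187/316160


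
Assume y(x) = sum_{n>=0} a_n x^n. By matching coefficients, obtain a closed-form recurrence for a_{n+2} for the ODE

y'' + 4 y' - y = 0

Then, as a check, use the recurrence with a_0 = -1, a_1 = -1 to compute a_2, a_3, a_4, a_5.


Substitute y = sum_n a_n x^n.
y''(x) has coefficient (n+2)(n+1) a_{n+2} at x^n;
4 y'(x) has coefficient 4 (n+1) a_{n+1} at x^n;
-y(x) has coefficient -1 a_n at x^n.
Matching x^n: (n+2)(n+1) a_{n+2} + 4 (n+1) a_{n+1} - 1 a_n = 0.
Thus a_{n+2} = [-4 (n+1) a_{n+1} + 1 a_n] / ((n+1)(n+2)).

Check with a_0 = -1, a_1 = -1 (apply the recurrence for n = 0, 1, 2, 3): a_0 = -1, a_1 = -1, a_2 = 3/2, a_3 = -13/6, a_4 = 55/24, a_5 = -233/120.

a_(n+2) = [-4 (n+1) a_(n+1) + 1 a_n] / ((n+1)(n+2)); check: a_0 = -1, a_1 = -1, a_2 = 3/2, a_3 = -13/6, a_4 = 55/24, a_5 = -233/120


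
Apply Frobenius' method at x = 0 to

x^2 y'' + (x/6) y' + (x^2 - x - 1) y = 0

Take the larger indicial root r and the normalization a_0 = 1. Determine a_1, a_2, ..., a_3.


Write in Frobenius form y'' + (p(x)/x) y' + (q(x)/x^2) y = 0:
  p(x) = 1/6,  q(x) = x^2 - x - 1.
Indicial equation: r(r-1) + (1/6) r + (-1) = 0 -> roots r_1 = 3/2, r_2 = -2/3.
Take r = r_1 = 3/2. Let y(x) = x^r sum_{n>=0} a_n x^n with a_0 = 1.
Substitute y = x^r sum a_n x^n and match x^{r+n}. The recurrence is
  D(n) a_n - 1 a_{n-1} + 1 a_{n-2} = 0,  where D(n) = (r+n)(r+n-1) + (1/6)(r+n) + (-1).
  a_n = [1 a_{n-1} - 1 a_{n-2}] / D(n).
Since the indicial polynomial factors as (r - r_1)(r - r_2), D(n) = (r_1 + n - r_1)(r_1 + n - r_2) = n(n + 13/6).
Evaluating step by step (a_0 = 1):
  n = 1: D(1) = 1(1 + 13/6) = 19/6; numerator = 1(1) = 1; a_1 = (1)/(19/6) = 6/19
  n = 2: D(2) = 2(2 + 13/6) = 25/3; numerator = 1(6/19) - 1(1) = -13/19; a_2 = (-13/19)/(25/3) = -39/475
  n = 3: D(3) = 3(3 + 13/6) = 31/2; numerator = 1(-39/475) - 1(6/19) = -189/475; a_3 = (-189/475)/(31/2) = -378/14725

r = 3/2; a_0 = 1; a_1 = 6/19; a_2 = -39/475; a_3 = -378/14725


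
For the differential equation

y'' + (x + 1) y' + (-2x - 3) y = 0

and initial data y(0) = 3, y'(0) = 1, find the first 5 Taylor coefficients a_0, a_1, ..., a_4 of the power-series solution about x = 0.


Ansatz: y(x) = sum_{n>=0} a_n x^n, so y'(x) = sum_{n>=1} n a_n x^(n-1) and y''(x) = sum_{n>=2} n(n-1) a_n x^(n-2).
Substitute into P(x) y'' + Q(x) y' + R(x) y = 0 with P(x) = 1, Q(x) = x + 1, R(x) = -2x - 3, and match powers of x.
Initial conditions: a_0 = 3, a_1 = 1.
Setting the coefficient of each power of x to zero and solving order by order (substituting the coefficients already found):
  x^0: 2 a_2 + a_1 - 3 a_0 = 0  ->  2 a_2 = -a_1 + 3 a_0 = 8  ->  a_2 = 4
  x^1: 6 a_3 + 2 a_2 - 2 a_1 - 2 a_0 = 0  ->  6 a_3 = -2 a_2 + 2 a_1 + 2 a_0 = 0  ->  a_3 = 0
  x^2: 12 a_4 + 3 a_3 - a_2 - 2 a_1 = 0  ->  12 a_4 = -3 a_3 + a_2 + 2 a_1 = 6  ->  a_4 = 1/2
Truncated series: y(x) = 3 + x + 4 x^2 + (1/2) x^4 + O(x^5).

a_0 = 3; a_1 = 1; a_2 = 4; a_3 = 0; a_4 = 1/2


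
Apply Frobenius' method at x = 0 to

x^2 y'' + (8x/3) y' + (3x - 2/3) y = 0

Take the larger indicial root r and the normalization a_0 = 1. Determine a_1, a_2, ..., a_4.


Write in Frobenius form y'' + (p(x)/x) y' + (q(x)/x^2) y = 0:
  p(x) = 8/3,  q(x) = 3x - 2/3.
Indicial equation: r(r-1) + (8/3) r + (-2/3) = 0 -> roots r_1 = 1/3, r_2 = -2.
Take r = r_1 = 1/3. Let y(x) = x^r sum_{n>=0} a_n x^n with a_0 = 1.
Substitute y = x^r sum a_n x^n and match x^{r+n}. The recurrence is
  D(n) a_n + 3 a_{n-1} = 0,  where D(n) = (r+n)(r+n-1) + (8/3)(r+n) + (-2/3).
  a_n = -3 / D(n) * a_{n-1}.
Since the indicial polynomial factors as (r - r_1)(r - r_2), D(n) = (r_1 + n - r_1)(r_1 + n - r_2) = n(n + 7/3).
Evaluating step by step (a_0 = 1):
  n = 1: D(1) = 1(1 + 7/3) = 10/3; numerator = -3(1) = -3; a_1 = (-3)/(10/3) = -9/10
  n = 2: D(2) = 2(2 + 7/3) = 26/3; numerator = -3(-9/10) = 27/10; a_2 = (27/10)/(26/3) = 81/260
  n = 3: D(3) = 3(3 + 7/3) = 16; numerator = -3(81/260) = -243/260; a_3 = (-243/260)/(16) = -243/4160
  n = 4: D(4) = 4(4 + 7/3) = 76/3; numerator = -3(-243/4160) = 729/4160; a_4 = (729/4160)/(76/3) = 2187/316160

r = 1/3; a_0 = 1; a_1 = -9/10; a_2 = 81/260; a_3 = -243/4160; a_4 = 2187/316160


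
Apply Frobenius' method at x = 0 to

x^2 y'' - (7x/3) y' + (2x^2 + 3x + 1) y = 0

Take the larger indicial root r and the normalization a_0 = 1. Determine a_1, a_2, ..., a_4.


Write in Frobenius form y'' + (p(x)/x) y' + (q(x)/x^2) y = 0:
  p(x) = -7/3,  q(x) = 2x^2 + 3x + 1.
Indicial equation: r(r-1) + (-7/3) r + (1) = 0 -> roots r_1 = 3, r_2 = 1/3.
Take r = r_1 = 3. Let y(x) = x^r sum_{n>=0} a_n x^n with a_0 = 1.
Substitute y = x^r sum a_n x^n and match x^{r+n}. The recurrence is
  D(n) a_n + 3 a_{n-1} + 2 a_{n-2} = 0,  where D(n) = (r+n)(r+n-1) + (-7/3)(r+n) + (1).
  a_n = [-3 a_{n-1} - 2 a_{n-2}] / D(n).
Since the indicial polynomial factors as (r - r_1)(r - r_2), D(n) = (r_1 + n - r_1)(r_1 + n - r_2) = n(n + 8/3).
Evaluating step by step (a_0 = 1):
  n = 1: D(1) = 1(1 + 8/3) = 11/3; numerator = -3(1) = -3; a_1 = (-3)/(11/3) = -9/11
  n = 2: D(2) = 2(2 + 8/3) = 28/3; numerator = -3(-9/11) - 2(1) = 5/11; a_2 = (5/11)/(28/3) = 15/308
  n = 3: D(3) = 3(3 + 8/3) = 17; numerator = -3(15/308) - 2(-9/11) = 459/308; a_3 = (459/308)/(17) = 27/308
  n = 4: D(4) = 4(4 + 8/3) = 80/3; numerator = -3(27/308) - 2(15/308) = -111/308; a_4 = (-111/308)/(80/3) = -333/24640

r = 3; a_0 = 1; a_1 = -9/11; a_2 = 15/308; a_3 = 27/308; a_4 = -333/24640


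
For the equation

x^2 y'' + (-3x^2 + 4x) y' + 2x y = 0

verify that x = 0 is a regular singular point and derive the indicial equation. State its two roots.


Divide by x^2 to reach normal form y'' + P_1(x) y' + P_2(x) y = 0 with P_1(x) = -3 + 4/x and P_2(x) = 2/x.
x = 0 is a singular point because the y'-coefficient -3 + 4/x has a pole at x = 0 and the y-coefficient 2/x has a pole at x = 0.
It is a regular singular point because x P_1(x) = p(x) = 4 - 3x and x^2 P_2(x) = q(x) = 2x are polynomials, hence analytic at x = 0.
p(0) = 4,  q(0) = 0.
Indicial equation: r(r-1) + p(0) r + q(0) = 0, i.e. r^2 + (p(0) - 1) r + q(0) = 0, i.e. r^2 + 3 r = 0.
Discriminant: (3)^2 - 4(0) = 9, so r = (-3 ± 3)/2.
Solving: r_1 = 0, r_2 = -3.

indicial: r^2 + 3 r = 0; roots r_1 = 0, r_2 = -3


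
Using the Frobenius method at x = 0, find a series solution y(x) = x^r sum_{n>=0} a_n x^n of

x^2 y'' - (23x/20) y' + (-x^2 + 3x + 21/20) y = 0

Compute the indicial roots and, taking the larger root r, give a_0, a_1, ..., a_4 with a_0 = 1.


Write in Frobenius form y'' + (p(x)/x) y' + (q(x)/x^2) y = 0:
  p(x) = -23/20,  q(x) = -x^2 + 3x + 21/20.
Indicial equation: r(r-1) + (-23/20) r + (21/20) = 0 -> roots r_1 = 7/5, r_2 = 3/4.
Take r = r_1 = 7/5. Let y(x) = x^r sum_{n>=0} a_n x^n with a_0 = 1.
Substitute y = x^r sum a_n x^n and match x^{r+n}. The recurrence is
  D(n) a_n + 3 a_{n-1} - 1 a_{n-2} = 0,  where D(n) = (r+n)(r+n-1) + (-23/20)(r+n) + (21/20).
  a_n = [-3 a_{n-1} + 1 a_{n-2}] / D(n).
Since the indicial polynomial factors as (r - r_1)(r - r_2), D(n) = (r_1 + n - r_1)(r_1 + n - r_2) = n(n + 13/20).
Evaluating step by step (a_0 = 1):
  n = 1: D(1) = 1(1 + 13/20) = 33/20; numerator = -3(1) = -3; a_1 = (-3)/(33/20) = -20/11
  n = 2: D(2) = 2(2 + 13/20) = 53/10; numerator = -3(-20/11) + 1(1) = 71/11; a_2 = (71/11)/(53/10) = 710/583
  n = 3: D(3) = 3(3 + 13/20) = 219/20; numerator = -3(710/583) + 1(-20/11) = -290/53; a_3 = (-290/53)/(219/20) = -5800/11607
  n = 4: D(4) = 4(4 + 13/20) = 93/5; numerator = -3(-5800/11607) + 1(710/583) = 115630/42559; a_4 = (115630/42559)/(93/5) = 18650/127677

r = 7/5; a_0 = 1; a_1 = -20/11; a_2 = 710/583; a_3 = -5800/11607; a_4 = 18650/127677


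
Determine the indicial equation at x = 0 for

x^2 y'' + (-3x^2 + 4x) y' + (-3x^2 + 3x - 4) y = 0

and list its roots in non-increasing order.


Divide by x^2 to reach normal form y'' + P_1(x) y' + P_2(x) y = 0 with P_1(x) = -3 + 4/x and P_2(x) = -3 + 3/x - 4/x^2.
x = 0 is a singular point because the y'-coefficient -3 + 4/x has a pole at x = 0 and the y-coefficient -3 + 3/x - 4/x^2 has a pole at x = 0.
It is a regular singular point because x P_1(x) = p(x) = 4 - 3x and x^2 P_2(x) = q(x) = -3x^2 + 3x - 4 are polynomials, hence analytic at x = 0.
p(0) = 4,  q(0) = -4.
Indicial equation: r(r-1) + p(0) r + q(0) = 0, i.e. r^2 + (p(0) - 1) r + q(0) = 0, i.e. r^2 + 3 r - 4 = 0.
Discriminant: (3)^2 - 4(-4) = 25, so r = (-3 ± 5)/2.
Solving: r_1 = 1, r_2 = -4.

indicial: r^2 + 3 r - 4 = 0; roots r_1 = 1, r_2 = -4


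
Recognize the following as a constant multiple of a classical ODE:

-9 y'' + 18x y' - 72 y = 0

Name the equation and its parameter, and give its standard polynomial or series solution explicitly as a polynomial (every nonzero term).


All three coefficients share the factor -9; dividing through by -9 gives  y'' - 2x y' + 8 y = 0.
This matches the Hermite equation y'' - 2x y' + 2n y = 0 with 2n = 8, so n = 4; the polynomial solution is H_4(x).
With y = sum_k a_k x^k, matching x^k gives (k+2)(k+1) a_{k+2} = 2(k - n) a_k = 2(k - 4) a_k. The right side vanishes at k = 4, so the series with the parity of 4 terminates at degree 4.
Standard normalization: leading coefficient of H_n is 2^n, so a_4 = 2^4 = 16. Work downward with a_k = (k+1)(k+2) a_{k+2} / (2(k - n)):
  a_2 = (3)(4)(16) / (2(2 - 4)) = 192/(-4) = -48
  a_0 = (1)(2)(-48) / (2(0 - 4)) = -96/(-8) = 12
Hence H_4(x) = 16 x^4 - 48 x^2 + 12.

H_4(x); series = 16 x^4 - 48 x^2 + 12


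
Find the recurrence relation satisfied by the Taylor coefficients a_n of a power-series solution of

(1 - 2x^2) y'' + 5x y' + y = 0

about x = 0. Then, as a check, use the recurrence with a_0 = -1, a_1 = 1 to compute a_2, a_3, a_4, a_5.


Substitute y = sum_n a_n x^n.
(1 - 2 x^2) y'' contributes (n+2)(n+1) a_{n+2} - 2 n(n-1) a_n at x^n.
5 x y'(x) contributes 5 n a_n at x^n.
y(x) contributes 1 a_n at x^n.
Matching x^n: (n+2)(n+1) a_{n+2} + (-2 n(n-1) + 5 n + 1) a_n = 0.
Thus a_{n+2} = (2 n(n-1) - 5 n - 1) / ((n+1)(n+2)) * a_n.

Check with a_0 = -1, a_1 = 1 (apply the recurrence for n = 0, 1, 2, 3): a_0 = -1, a_1 = 1, a_2 = 1/2, a_3 = -1, a_4 = -7/24, a_5 = 1/5.

a_(n+2) = (2 n(n-1) - 5 n - 1) / ((n+1)(n+2)) * a_n; check: a_0 = -1, a_1 = 1, a_2 = 1/2, a_3 = -1, a_4 = -7/24, a_5 = 1/5


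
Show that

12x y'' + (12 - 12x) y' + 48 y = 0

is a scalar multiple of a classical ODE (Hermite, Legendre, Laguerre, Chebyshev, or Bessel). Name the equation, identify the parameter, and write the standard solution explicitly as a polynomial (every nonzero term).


All three coefficients share the factor 12; dividing through by 12 gives  x y'' + (1 - x) y' + 4 y = 0.
This matches the Laguerre equation x y'' + (1 - x) y' + n y = 0 with n = 4; the polynomial solution is L_4(x).
With y = sum_k a_k x^k, matching x^k gives (k+1)k a_{k+1} + (k+1) a_{k+1} - k a_k + n a_k = 0, i.e. (k+1)^2 a_{k+1} = (k - n) a_k = (k - 4) a_k. The right side vanishes at k = 4, so the series terminates at degree 4.
Standard normalization L_n(0) = 1 gives a_0 = 1. Work upward with a_{k+1} = (k - 4) a_k / (k+1)^2:
  a_1 = (0 - 4)(1) / 1^2 = -4/1 = -4
  a_2 = (1 - 4)(-4) / 2^2 = 12/4 = 3
  a_3 = (2 - 4)(3) / 3^2 = -6/9 = -2/3
  a_4 = (3 - 4)(-2/3) / 4^2 = (2/3)/16 = 1/24
Hence L_4(x) = x^4/24 - 2 x^3/3 + 3 x^2 - 4 x + 1.

L_4(x); series = x^4/24 - 2 x^3/3 + 3 x^2 - 4 x + 1


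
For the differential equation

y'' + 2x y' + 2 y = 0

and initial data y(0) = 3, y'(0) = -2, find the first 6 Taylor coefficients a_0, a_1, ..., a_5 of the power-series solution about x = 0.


Ansatz: y(x) = sum_{n>=0} a_n x^n, so y'(x) = sum_{n>=1} n a_n x^(n-1) and y''(x) = sum_{n>=2} n(n-1) a_n x^(n-2).
Substitute into P(x) y'' + Q(x) y' + R(x) y = 0 with P(x) = 1, Q(x) = 2x, R(x) = 2, and match powers of x.
Initial conditions: a_0 = 3, a_1 = -2.
Setting the coefficient of each power of x to zero and solving order by order (substituting the coefficients already found):
  x^0: 2 a_2 + 2 a_0 = 0  ->  2 a_2 = -2 a_0 = -6  ->  a_2 = -3
  x^1: 6 a_3 + 4 a_1 = 0  ->  6 a_3 = -4 a_1 = 8  ->  a_3 = 4/3
  x^2: 12 a_4 + 6 a_2 = 0  ->  12 a_4 = -6 a_2 = 18  ->  a_4 = 3/2
  x^3: 20 a_5 + 8 a_3 = 0  ->  20 a_5 = -8 a_3 = -32/3  ->  a_5 = -8/15
Truncated series: y(x) = 3 - 2 x - 3 x^2 + (4/3) x^3 + (3/2) x^4 - (8/15) x^5 + O(x^6).

a_0 = 3; a_1 = -2; a_2 = -3; a_3 = 4/3; a_4 = 3/2; a_5 = -8/15


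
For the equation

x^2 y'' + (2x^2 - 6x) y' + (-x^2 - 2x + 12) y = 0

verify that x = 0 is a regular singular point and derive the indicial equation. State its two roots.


Divide by x^2 to reach normal form y'' + P_1(x) y' + P_2(x) y = 0 with P_1(x) = 2 - 6/x and P_2(x) = -1 - 2/x + 12/x^2.
x = 0 is a singular point because the y'-coefficient 2 - 6/x has a pole at x = 0 and the y-coefficient -1 - 2/x + 12/x^2 has a pole at x = 0.
It is a regular singular point because x P_1(x) = p(x) = 2x - 6 and x^2 P_2(x) = q(x) = -x^2 - 2x + 12 are polynomials, hence analytic at x = 0.
p(0) = -6,  q(0) = 12.
Indicial equation: r(r-1) + p(0) r + q(0) = 0, i.e. r^2 + (p(0) - 1) r + q(0) = 0, i.e. r^2 - 7 r + 12 = 0.
Discriminant: (-7)^2 - 4(12) = 1, so r = (7 ± 1)/2.
Solving: r_1 = 4, r_2 = 3.

indicial: r^2 - 7 r + 12 = 0; roots r_1 = 4, r_2 = 3


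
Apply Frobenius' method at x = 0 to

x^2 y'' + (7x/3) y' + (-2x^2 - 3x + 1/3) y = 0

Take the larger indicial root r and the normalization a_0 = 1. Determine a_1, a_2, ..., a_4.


Write in Frobenius form y'' + (p(x)/x) y' + (q(x)/x^2) y = 0:
  p(x) = 7/3,  q(x) = -2x^2 - 3x + 1/3.
Indicial equation: r(r-1) + (7/3) r + (1/3) = 0 -> roots r_1 = -1/3, r_2 = -1.
Take r = r_1 = -1/3. Let y(x) = x^r sum_{n>=0} a_n x^n with a_0 = 1.
Substitute y = x^r sum a_n x^n and match x^{r+n}. The recurrence is
  D(n) a_n - 3 a_{n-1} - 2 a_{n-2} = 0,  where D(n) = (r+n)(r+n-1) + (7/3)(r+n) + (1/3).
  a_n = [3 a_{n-1} + 2 a_{n-2}] / D(n).
Since the indicial polynomial factors as (r - r_1)(r - r_2), D(n) = (r_1 + n - r_1)(r_1 + n - r_2) = n(n + 2/3).
Evaluating step by step (a_0 = 1):
  n = 1: D(1) = 1(1 + 2/3) = 5/3; numerator = 3(1) = 3; a_1 = (3)/(5/3) = 9/5
  n = 2: D(2) = 2(2 + 2/3) = 16/3; numerator = 3(9/5) + 2(1) = 37/5; a_2 = (37/5)/(16/3) = 111/80
  n = 3: D(3) = 3(3 + 2/3) = 11; numerator = 3(111/80) + 2(9/5) = 621/80; a_3 = (621/80)/(11) = 621/880
  n = 4: D(4) = 4(4 + 2/3) = 56/3; numerator = 3(621/880) + 2(111/80) = 861/176; a_4 = (861/176)/(56/3) = 369/1408

r = -1/3; a_0 = 1; a_1 = 9/5; a_2 = 111/80; a_3 = 621/880; a_4 = 369/1408


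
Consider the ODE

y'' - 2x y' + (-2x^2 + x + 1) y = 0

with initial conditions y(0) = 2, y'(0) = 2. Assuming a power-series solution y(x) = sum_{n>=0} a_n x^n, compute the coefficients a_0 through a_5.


Ansatz: y(x) = sum_{n>=0} a_n x^n, so y'(x) = sum_{n>=1} n a_n x^(n-1) and y''(x) = sum_{n>=2} n(n-1) a_n x^(n-2).
Substitute into P(x) y'' + Q(x) y' + R(x) y = 0 with P(x) = 1, Q(x) = -2x, R(x) = -2x^2 + x + 1, and match powers of x.
Initial conditions: a_0 = 2, a_1 = 2.
Setting the coefficient of each power of x to zero and solving order by order (substituting the coefficients already found):
  x^0: 2 a_2 + a_0 = 0  ->  2 a_2 = -a_0 = -2  ->  a_2 = -1
  x^1: 6 a_3 - a_1 + a_0 = 0  ->  6 a_3 = a_1 - a_0 = 0  ->  a_3 = 0
  x^2: 12 a_4 - 3 a_2 + a_1 - 2 a_0 = 0  ->  12 a_4 = 3 a_2 - a_1 + 2 a_0 = -1  ->  a_4 = -1/12
  x^3: 20 a_5 - 5 a_3 + a_2 - 2 a_1 = 0  ->  20 a_5 = 5 a_3 - a_2 + 2 a_1 = 5  ->  a_5 = 1/4
Truncated series: y(x) = 2 + 2 x - x^2 - (1/12) x^4 + (1/4) x^5 + O(x^6).

a_0 = 2; a_1 = 2; a_2 = -1; a_3 = 0; a_4 = -1/12; a_5 = 1/4


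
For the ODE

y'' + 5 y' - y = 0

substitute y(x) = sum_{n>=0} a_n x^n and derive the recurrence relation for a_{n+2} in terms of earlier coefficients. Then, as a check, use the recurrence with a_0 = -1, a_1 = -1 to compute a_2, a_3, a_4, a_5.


Substitute y = sum_n a_n x^n.
y''(x) has coefficient (n+2)(n+1) a_{n+2} at x^n;
5 y'(x) has coefficient 5 (n+1) a_{n+1} at x^n;
-y(x) has coefficient -1 a_n at x^n.
Matching x^n: (n+2)(n+1) a_{n+2} + 5 (n+1) a_{n+1} - 1 a_n = 0.
Thus a_{n+2} = [-5 (n+1) a_{n+1} + 1 a_n] / ((n+1)(n+2)).

Check with a_0 = -1, a_1 = -1 (apply the recurrence for n = 0, 1, 2, 3): a_0 = -1, a_1 = -1, a_2 = 2, a_3 = -7/2, a_4 = 109/24, a_5 = -283/60.

a_(n+2) = [-5 (n+1) a_(n+1) + 1 a_n] / ((n+1)(n+2)); check: a_0 = -1, a_1 = -1, a_2 = 2, a_3 = -7/2, a_4 = 109/24, a_5 = -283/60


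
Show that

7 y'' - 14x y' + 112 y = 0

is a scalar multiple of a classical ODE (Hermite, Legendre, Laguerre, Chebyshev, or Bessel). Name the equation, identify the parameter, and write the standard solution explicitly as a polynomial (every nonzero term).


All three coefficients share the factor 7; dividing through by 7 gives  y'' - 2x y' + 16 y = 0.
This matches the Hermite equation y'' - 2x y' + 2n y = 0 with 2n = 16, so n = 8; the polynomial solution is H_8(x).
With y = sum_k a_k x^k, matching x^k gives (k+2)(k+1) a_{k+2} = 2(k - n) a_k = 2(k - 8) a_k. The right side vanishes at k = 8, so the series with the parity of 8 terminates at degree 8.
Standard normalization: leading coefficient of H_n is 2^n, so a_8 = 2^8 = 256. Work downward with a_k = (k+1)(k+2) a_{k+2} / (2(k - n)):
  a_6 = (7)(8)(256) / (2(6 - 8)) = 14336/(-4) = -3584
  a_4 = (5)(6)(-3584) / (2(4 - 8)) = -107520/(-8) = 13440
  a_2 = (3)(4)(13440) / (2(2 - 8)) = 161280/(-12) = -13440
  a_0 = (1)(2)(-13440) / (2(0 - 8)) = -26880/(-16) = 1680
Hence H_8(x) = 256 x^8 - 3584 x^6 + 13440 x^4 - 13440 x^2 + 1680.

H_8(x); series = 256 x^8 - 3584 x^6 + 13440 x^4 - 13440 x^2 + 1680


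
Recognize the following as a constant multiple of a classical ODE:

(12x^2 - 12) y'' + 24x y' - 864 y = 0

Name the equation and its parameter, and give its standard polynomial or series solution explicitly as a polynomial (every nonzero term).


All three coefficients share the factor -12; dividing through by -12 gives  (1 - x^2) y'' - 2x y' + 72 y = 0.
This matches the Legendre equation (1 - x^2) y'' - 2x y' + n(n+1) y = 0 (note the -2x y' term) with n(n+1) = 72, so n = 8; the polynomial solution is P_8(x).
With y = sum_k a_k x^k, matching x^k gives (k+2)(k+1) a_{k+2} = [k(k+1) - n(n+1)] a_k = (k - 8)(k + 9) a_k. The right side vanishes at k = 8, so the series with the parity of 8 terminates at degree 8.
Standard normalization (P_n(1) = 1): leading coefficient (2n)!/(2^n (n!)^2) = 20922789888000/(256*1625702400) = 6435/128, so a_8 = 6435/128. Work downward with a_k = (k+1)(k+2) a_{k+2} / ((k - 8)(k + 9)):
  a_6 = (7)(8)(6435/128) / ((6 - 8)(6 + 9)) = (45045/16)/(-30) = -3003/32
  a_4 = (5)(6)(-3003/32) / ((4 - 8)(4 + 9)) = (-45045/16)/(-52) = 3465/64
  a_2 = (3)(4)(3465/64) / ((2 - 8)(2 + 9)) = (10395/16)/(-66) = -315/32
  a_0 = (1)(2)(-315/32) / ((0 - 8)(0 + 9)) = (-315/16)/(-72) = 35/128
Hence P_8(x) = 6435 x^8/128 - 3003 x^6/32 + 3465 x^4/64 - 315 x^2/32 + 35/128.

P_8(x); series = 6435 x^8/128 - 3003 x^6/32 + 3465 x^4/64 - 315 x^2/32 + 35/128


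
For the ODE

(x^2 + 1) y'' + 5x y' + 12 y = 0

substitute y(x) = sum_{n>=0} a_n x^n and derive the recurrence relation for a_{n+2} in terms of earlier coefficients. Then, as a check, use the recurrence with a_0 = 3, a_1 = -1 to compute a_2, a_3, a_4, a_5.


Substitute y = sum_n a_n x^n.
(1 + 1 x^2) y'' contributes (n+2)(n+1) a_{n+2} + n(n-1) a_n at x^n.
5 x y'(x) contributes 5 n a_n at x^n.
12 y(x) contributes 12 a_n at x^n.
Matching x^n: (n+2)(n+1) a_{n+2} + (n(n-1) + 5 n + 12) a_n = 0.
Thus a_{n+2} = (-n(n-1) - 5 n - 12) / ((n+1)(n+2)) * a_n.

Check with a_0 = 3, a_1 = -1 (apply the recurrence for n = 0, 1, 2, 3): a_0 = 3, a_1 = -1, a_2 = -18, a_3 = 17/6, a_4 = 36, a_5 = -187/40.

a_(n+2) = (-n(n-1) - 5 n - 12) / ((n+1)(n+2)) * a_n; check: a_0 = 3, a_1 = -1, a_2 = -18, a_3 = 17/6, a_4 = 36, a_5 = -187/40


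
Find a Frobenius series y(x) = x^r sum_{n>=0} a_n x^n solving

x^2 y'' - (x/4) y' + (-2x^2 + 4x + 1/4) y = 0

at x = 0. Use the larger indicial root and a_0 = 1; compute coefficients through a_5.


Write in Frobenius form y'' + (p(x)/x) y' + (q(x)/x^2) y = 0:
  p(x) = -1/4,  q(x) = -2x^2 + 4x + 1/4.
Indicial equation: r(r-1) + (-1/4) r + (1/4) = 0 -> roots r_1 = 1, r_2 = 1/4.
Take r = r_1 = 1. Let y(x) = x^r sum_{n>=0} a_n x^n with a_0 = 1.
Substitute y = x^r sum a_n x^n and match x^{r+n}. The recurrence is
  D(n) a_n + 4 a_{n-1} - 2 a_{n-2} = 0,  where D(n) = (r+n)(r+n-1) + (-1/4)(r+n) + (1/4).
  a_n = [-4 a_{n-1} + 2 a_{n-2}] / D(n).
Since the indicial polynomial factors as (r - r_1)(r - r_2), D(n) = (r_1 + n - r_1)(r_1 + n - r_2) = n(n + 3/4).
Evaluating step by step (a_0 = 1):
  n = 1: D(1) = 1(1 + 3/4) = 7/4; numerator = -4(1) = -4; a_1 = (-4)/(7/4) = -16/7
  n = 2: D(2) = 2(2 + 3/4) = 11/2; numerator = -4(-16/7) + 2(1) = 78/7; a_2 = (78/7)/(11/2) = 156/77
  n = 3: D(3) = 3(3 + 3/4) = 45/4; numerator = -4(156/77) + 2(-16/7) = -976/77; a_3 = (-976/77)/(45/4) = -3904/3465
  n = 4: D(4) = 4(4 + 3/4) = 19; numerator = -4(-3904/3465) + 2(156/77) = 2696/315; a_4 = (2696/315)/(19) = 2696/5985
  n = 5: D(5) = 5(5 + 3/4) = 115/4; numerator = -4(2696/5985) + 2(-3904/3465) = -29664/7315; a_5 = (-29664/7315)/(115/4) = -118656/841225

r = 1; a_0 = 1; a_1 = -16/7; a_2 = 156/77; a_3 = -3904/3465; a_4 = 2696/5985; a_5 = -118656/841225


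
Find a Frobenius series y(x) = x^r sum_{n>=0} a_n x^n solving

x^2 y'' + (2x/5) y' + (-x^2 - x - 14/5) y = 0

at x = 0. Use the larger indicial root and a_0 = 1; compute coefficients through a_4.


Write in Frobenius form y'' + (p(x)/x) y' + (q(x)/x^2) y = 0:
  p(x) = 2/5,  q(x) = -x^2 - x - 14/5.
Indicial equation: r(r-1) + (2/5) r + (-14/5) = 0 -> roots r_1 = 2, r_2 = -7/5.
Take r = r_1 = 2. Let y(x) = x^r sum_{n>=0} a_n x^n with a_0 = 1.
Substitute y = x^r sum a_n x^n and match x^{r+n}. The recurrence is
  D(n) a_n - 1 a_{n-1} - 1 a_{n-2} = 0,  where D(n) = (r+n)(r+n-1) + (2/5)(r+n) + (-14/5).
  a_n = [1 a_{n-1} + 1 a_{n-2}] / D(n).
Since the indicial polynomial factors as (r - r_1)(r - r_2), D(n) = (r_1 + n - r_1)(r_1 + n - r_2) = n(n + 17/5).
Evaluating step by step (a_0 = 1):
  n = 1: D(1) = 1(1 + 17/5) = 22/5; numerator = 1(1) = 1; a_1 = (1)/(22/5) = 5/22
  n = 2: D(2) = 2(2 + 17/5) = 54/5; numerator = 1(5/22) + 1(1) = 27/22; a_2 = (27/22)/(54/5) = 5/44
  n = 3: D(3) = 3(3 + 17/5) = 96/5; numerator = 1(5/44) + 1(5/22) = 15/44; a_3 = (15/44)/(96/5) = 25/1408
  n = 4: D(4) = 4(4 + 17/5) = 148/5; numerator = 1(25/1408) + 1(5/44) = 185/1408; a_4 = (185/1408)/(148/5) = 25/5632

r = 2; a_0 = 1; a_1 = 5/22; a_2 = 5/44; a_3 = 25/1408; a_4 = 25/5632


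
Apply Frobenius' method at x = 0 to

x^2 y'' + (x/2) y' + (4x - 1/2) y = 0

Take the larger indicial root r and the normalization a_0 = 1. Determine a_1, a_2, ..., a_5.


Write in Frobenius form y'' + (p(x)/x) y' + (q(x)/x^2) y = 0:
  p(x) = 1/2,  q(x) = 4x - 1/2.
Indicial equation: r(r-1) + (1/2) r + (-1/2) = 0 -> roots r_1 = 1, r_2 = -1/2.
Take r = r_1 = 1. Let y(x) = x^r sum_{n>=0} a_n x^n with a_0 = 1.
Substitute y = x^r sum a_n x^n and match x^{r+n}. The recurrence is
  D(n) a_n + 4 a_{n-1} = 0,  where D(n) = (r+n)(r+n-1) + (1/2)(r+n) + (-1/2).
  a_n = -4 / D(n) * a_{n-1}.
Since the indicial polynomial factors as (r - r_1)(r - r_2), D(n) = (r_1 + n - r_1)(r_1 + n - r_2) = n(n + 3/2).
Evaluating step by step (a_0 = 1):
  n = 1: D(1) = 1(1 + 3/2) = 5/2; numerator = -4(1) = -4; a_1 = (-4)/(5/2) = -8/5
  n = 2: D(2) = 2(2 + 3/2) = 7; numerator = -4(-8/5) = 32/5; a_2 = (32/5)/(7) = 32/35
  n = 3: D(3) = 3(3 + 3/2) = 27/2; numerator = -4(32/35) = -128/35; a_3 = (-128/35)/(27/2) = -256/945
  n = 4: D(4) = 4(4 + 3/2) = 22; numerator = -4(-256/945) = 1024/945; a_4 = (1024/945)/(22) = 512/10395
  n = 5: D(5) = 5(5 + 3/2) = 65/2; numerator = -4(512/10395) = -2048/10395; a_5 = (-2048/10395)/(65/2) = -4096/675675

r = 1; a_0 = 1; a_1 = -8/5; a_2 = 32/35; a_3 = -256/945; a_4 = 512/10395; a_5 = -4096/675675


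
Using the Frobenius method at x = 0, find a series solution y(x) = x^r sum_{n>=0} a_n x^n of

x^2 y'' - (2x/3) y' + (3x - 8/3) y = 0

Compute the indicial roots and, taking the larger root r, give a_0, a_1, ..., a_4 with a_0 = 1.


Write in Frobenius form y'' + (p(x)/x) y' + (q(x)/x^2) y = 0:
  p(x) = -2/3,  q(x) = 3x - 8/3.
Indicial equation: r(r-1) + (-2/3) r + (-8/3) = 0 -> roots r_1 = 8/3, r_2 = -1.
Take r = r_1 = 8/3. Let y(x) = x^r sum_{n>=0} a_n x^n with a_0 = 1.
Substitute y = x^r sum a_n x^n and match x^{r+n}. The recurrence is
  D(n) a_n + 3 a_{n-1} = 0,  where D(n) = (r+n)(r+n-1) + (-2/3)(r+n) + (-8/3).
  a_n = -3 / D(n) * a_{n-1}.
Since the indicial polynomial factors as (r - r_1)(r - r_2), D(n) = (r_1 + n - r_1)(r_1 + n - r_2) = n(n + 11/3).
Evaluating step by step (a_0 = 1):
  n = 1: D(1) = 1(1 + 11/3) = 14/3; numerator = -3(1) = -3; a_1 = (-3)/(14/3) = -9/14
  n = 2: D(2) = 2(2 + 11/3) = 34/3; numerator = -3(-9/14) = 27/14; a_2 = (27/14)/(34/3) = 81/476
  n = 3: D(3) = 3(3 + 11/3) = 20; numerator = -3(81/476) = -243/476; a_3 = (-243/476)/(20) = -243/9520
  n = 4: D(4) = 4(4 + 11/3) = 92/3; numerator = -3(-243/9520) = 729/9520; a_4 = (729/9520)/(92/3) = 2187/875840

r = 8/3; a_0 = 1; a_1 = -9/14; a_2 = 81/476; a_3 = -243/9520; a_4 = 2187/875840


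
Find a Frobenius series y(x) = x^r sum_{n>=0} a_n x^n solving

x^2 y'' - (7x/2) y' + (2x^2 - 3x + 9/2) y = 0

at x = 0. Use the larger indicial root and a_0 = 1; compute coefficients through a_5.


Write in Frobenius form y'' + (p(x)/x) y' + (q(x)/x^2) y = 0:
  p(x) = -7/2,  q(x) = 2x^2 - 3x + 9/2.
Indicial equation: r(r-1) + (-7/2) r + (9/2) = 0 -> roots r_1 = 3, r_2 = 3/2.
Take r = r_1 = 3. Let y(x) = x^r sum_{n>=0} a_n x^n with a_0 = 1.
Substitute y = x^r sum a_n x^n and match x^{r+n}. The recurrence is
  D(n) a_n - 3 a_{n-1} + 2 a_{n-2} = 0,  where D(n) = (r+n)(r+n-1) + (-7/2)(r+n) + (9/2).
  a_n = [3 a_{n-1} - 2 a_{n-2}] / D(n).
Since the indicial polynomial factors as (r - r_1)(r - r_2), D(n) = (r_1 + n - r_1)(r_1 + n - r_2) = n(n + 3/2).
Evaluating step by step (a_0 = 1):
  n = 1: D(1) = 1(1 + 3/2) = 5/2; numerator = 3(1) = 3; a_1 = (3)/(5/2) = 6/5
  n = 2: D(2) = 2(2 + 3/2) = 7; numerator = 3(6/5) - 2(1) = 8/5; a_2 = (8/5)/(7) = 8/35
  n = 3: D(3) = 3(3 + 3/2) = 27/2; numerator = 3(8/35) - 2(6/5) = -12/7; a_3 = (-12/7)/(27/2) = -8/63
  n = 4: D(4) = 4(4 + 3/2) = 22; numerator = 3(-8/63) - 2(8/35) = -88/105; a_4 = (-88/105)/(22) = -4/105
  n = 5: D(5) = 5(5 + 3/2) = 65/2; numerator = 3(-4/105) - 2(-8/63) = 44/315; a_5 = (44/315)/(65/2) = 88/20475

r = 3; a_0 = 1; a_1 = 6/5; a_2 = 8/35; a_3 = -8/63; a_4 = -4/105; a_5 = 88/20475


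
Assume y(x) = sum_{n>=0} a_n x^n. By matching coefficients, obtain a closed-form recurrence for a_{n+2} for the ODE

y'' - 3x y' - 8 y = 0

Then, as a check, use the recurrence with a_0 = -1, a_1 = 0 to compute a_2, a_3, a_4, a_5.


Substitute y = sum_n a_n x^n.
y''(x) has coefficient (n+2)(n+1) a_{n+2} at x^n;
-3 x y'(x) has coefficient -3 n a_n at x^n (shift);
-8 y(x) has coefficient -8 a_n at x^n.
Matching x^n: (n+2)(n+1) a_{n+2} + (-3n - 8) a_n = 0.
Thus a_{n+2} = (3n + 8) / ((n+1)(n+2)) * a_n.

Check with a_0 = -1, a_1 = 0 (apply the recurrence for n = 0, 1, 2, 3): a_0 = -1, a_1 = 0, a_2 = -4, a_3 = 0, a_4 = -14/3, a_5 = 0.

a_(n+2) = (3n + 8) / ((n+1)(n+2)) * a_n; check: a_0 = -1, a_1 = 0, a_2 = -4, a_3 = 0, a_4 = -14/3, a_5 = 0


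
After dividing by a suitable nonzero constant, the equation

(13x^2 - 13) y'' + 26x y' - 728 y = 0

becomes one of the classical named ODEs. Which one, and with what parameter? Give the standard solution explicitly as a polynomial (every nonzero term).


All three coefficients share the factor -13; dividing through by -13 gives  (1 - x^2) y'' - 2x y' + 56 y = 0.
This matches the Legendre equation (1 - x^2) y'' - 2x y' + n(n+1) y = 0 (note the -2x y' term) with n(n+1) = 56, so n = 7; the polynomial solution is P_7(x).
With y = sum_k a_k x^k, matching x^k gives (k+2)(k+1) a_{k+2} = [k(k+1) - n(n+1)] a_k = (k - 7)(k + 8) a_k. The right side vanishes at k = 7, so the series with the parity of 7 terminates at degree 7.
Standard normalization (P_n(1) = 1): leading coefficient (2n)!/(2^n (n!)^2) = 87178291200/(128*25401600) = 429/16, so a_7 = 429/16. Work downward with a_k = (k+1)(k+2) a_{k+2} / ((k - 7)(k + 8)):
  a_5 = (6)(7)(429/16) / ((5 - 7)(5 + 8)) = (9009/8)/(-26) = -693/16
  a_3 = (4)(5)(-693/16) / ((3 - 7)(3 + 8)) = (-3465/4)/(-44) = 315/16
  a_1 = (2)(3)(315/16) / ((1 - 7)(1 + 8)) = (945/8)/(-54) = -35/16
Hence P_7(x) = 429 x^7/16 - 693 x^5/16 + 315 x^3/16 - 35 x/16.

P_7(x); series = 429 x^7/16 - 693 x^5/16 + 315 x^3/16 - 35 x/16


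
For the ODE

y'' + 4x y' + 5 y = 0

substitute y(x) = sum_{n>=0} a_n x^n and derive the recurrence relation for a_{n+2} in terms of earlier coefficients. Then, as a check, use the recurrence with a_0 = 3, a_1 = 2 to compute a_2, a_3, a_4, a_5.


Substitute y = sum_n a_n x^n.
y''(x) has coefficient (n+2)(n+1) a_{n+2} at x^n;
4 x y'(x) has coefficient 4 n a_n at x^n (shift);
5 y(x) has coefficient 5 a_n at x^n.
Matching x^n: (n+2)(n+1) a_{n+2} + (4n + 5) a_n = 0.
Thus a_{n+2} = (-4n - 5) / ((n+1)(n+2)) * a_n.

Check with a_0 = 3, a_1 = 2 (apply the recurrence for n = 0, 1, 2, 3): a_0 = 3, a_1 = 2, a_2 = -15/2, a_3 = -3, a_4 = 65/8, a_5 = 51/20.

a_(n+2) = (-4n - 5) / ((n+1)(n+2)) * a_n; check: a_0 = 3, a_1 = 2, a_2 = -15/2, a_3 = -3, a_4 = 65/8, a_5 = 51/20


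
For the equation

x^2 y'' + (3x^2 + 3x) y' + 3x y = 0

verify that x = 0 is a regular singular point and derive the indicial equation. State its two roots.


Divide by x^2 to reach normal form y'' + P_1(x) y' + P_2(x) y = 0 with P_1(x) = 3 + 3/x and P_2(x) = 3/x.
x = 0 is a singular point because the y'-coefficient 3 + 3/x has a pole at x = 0 and the y-coefficient 3/x has a pole at x = 0.
It is a regular singular point because x P_1(x) = p(x) = 3x + 3 and x^2 P_2(x) = q(x) = 3x are polynomials, hence analytic at x = 0.
p(0) = 3,  q(0) = 0.
Indicial equation: r(r-1) + p(0) r + q(0) = 0, i.e. r^2 + (p(0) - 1) r + q(0) = 0, i.e. r^2 + 2 r = 0.
Discriminant: (2)^2 - 4(0) = 4, so r = (-2 ± 2)/2.
Solving: r_1 = 0, r_2 = -2.

indicial: r^2 + 2 r = 0; roots r_1 = 0, r_2 = -2
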